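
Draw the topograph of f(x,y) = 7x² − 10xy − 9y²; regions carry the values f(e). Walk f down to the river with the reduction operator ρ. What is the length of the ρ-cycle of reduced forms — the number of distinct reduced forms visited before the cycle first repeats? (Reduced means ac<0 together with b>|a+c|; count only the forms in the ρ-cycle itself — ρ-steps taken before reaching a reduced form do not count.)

D = 352, ⌊√D⌋ = 18
descent: ρ → (-9,10,7)  [lands on river]
river: ρ → (7,18,-1)
river: ρ → (-1,18,7)
river: ρ → (7,10,-9)
river: ρ → (-9,8,8)
river: ρ → (8,8,-9)
ρ-cycle length = 6 (tail of 1 descent step not counted)

6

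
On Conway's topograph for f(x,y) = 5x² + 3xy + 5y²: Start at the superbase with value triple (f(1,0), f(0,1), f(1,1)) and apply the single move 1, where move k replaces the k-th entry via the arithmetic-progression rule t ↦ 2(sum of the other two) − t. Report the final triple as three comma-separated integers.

start (5,5,13) = (f(1,0),f(0,1),f(1,1))
replace slot 1: 2·(5+13) − 5 = 31 → (31,5,13)

31,5,13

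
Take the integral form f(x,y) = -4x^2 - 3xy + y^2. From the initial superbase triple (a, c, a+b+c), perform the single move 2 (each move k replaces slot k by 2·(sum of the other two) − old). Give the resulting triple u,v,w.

start (-4,1,-6) = (f(1,0),f(0,1),f(1,1))
replace slot 2: 2·((-4)+(-6)) − 1 = -21 → (-4,-21,-6)

-4,-21,-6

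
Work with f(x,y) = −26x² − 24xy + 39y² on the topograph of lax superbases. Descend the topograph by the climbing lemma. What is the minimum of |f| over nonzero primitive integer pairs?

descent: ρ → (39,24,-26)  [lands on river]
river: ρ → (-26,28,37)
river: ρ → (37,46,-17)
river: ρ → (-17,56,22)
river: ρ → (22,32,-41)
river: ρ → (-41,50,13)
river: ρ → (13,54,-33)
river: ρ → (-33,12,34)
river: ρ → (34,56,-11)
river: ρ → (-11,54,39)
closes: descent 1, river 10
min |a| on river = 11

11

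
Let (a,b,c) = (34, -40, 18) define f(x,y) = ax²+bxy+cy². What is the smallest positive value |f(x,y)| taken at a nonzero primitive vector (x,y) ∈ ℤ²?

translate: b→28 (≡-40 mod 68), so (34,-40,18)→(34,28,12)
flip: (34,28,12)→(12,-28,34)
translate: b→-4 (≡-28 mod 24), so (12,-28,34)→(12,-4,18)
reduced (well bottom): (12,-4,18) with a≤c, −a<b≤a
well minimum = a = 12

12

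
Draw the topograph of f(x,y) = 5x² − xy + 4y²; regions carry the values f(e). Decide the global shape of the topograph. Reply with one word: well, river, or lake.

D = b²−4ac = (-1)² − 4·5·4 = -79
D < 0 ⇒ definite ⇒ every region one sign ⇒ single well

well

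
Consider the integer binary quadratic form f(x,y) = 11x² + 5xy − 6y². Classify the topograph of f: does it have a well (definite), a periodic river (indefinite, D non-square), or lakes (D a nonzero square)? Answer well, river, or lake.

D = b²−4ac = 5² − 4·11·(-6) = 289
D = 17² is a perfect square ⇒ form factors over ℤ ⇒ lakes

lake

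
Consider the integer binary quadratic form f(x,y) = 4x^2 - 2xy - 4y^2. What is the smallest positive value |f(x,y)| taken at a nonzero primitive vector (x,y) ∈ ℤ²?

descent: ρ → (-4,2,4)  [lands on river]
river: ρ → (4,6,-2)
river: ρ → (-2,6,4)
river: ρ → (4,2,-4)
river: ρ → (-4,6,2)
river: ρ → (2,6,-4)
closes: descent 1, river 6
min |a| on river = 2

2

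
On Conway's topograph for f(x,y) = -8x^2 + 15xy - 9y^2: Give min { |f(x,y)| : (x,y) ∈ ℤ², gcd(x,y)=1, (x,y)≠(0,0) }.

translate: b→1 (≡-15 mod 16), so (8,-15,9)→(8,1,2)
flip: (8,1,2)→(2,-1,8)
reduced (well bottom): (2,-1,8) with a≤c, −a<b≤a
well minimum |f| = |-2| = 2 (negative-definite)

2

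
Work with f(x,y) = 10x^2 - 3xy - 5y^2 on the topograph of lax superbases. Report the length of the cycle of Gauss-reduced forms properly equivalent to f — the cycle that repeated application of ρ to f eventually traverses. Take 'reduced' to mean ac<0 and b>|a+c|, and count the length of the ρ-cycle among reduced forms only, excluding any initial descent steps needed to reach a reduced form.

D = 209, ⌊√D⌋ = 14
descent: ρ → (-5,13,2)  [lands on river]
river: ρ → (2,11,-11)
river: ρ → (-11,11,2)
river: ρ → (2,13,-5)
river: ρ → (-5,7,8)
river: ρ → (8,9,-4)
river: ρ → (-4,7,10)
river: ρ → (10,13,-1)
river: ρ → (-1,13,10)
river: ρ → (10,7,-4)
river: ρ → (-4,9,8)
river: ρ → (8,7,-5)
ρ-cycle length = 12 (tail of 1 descent step not counted)

12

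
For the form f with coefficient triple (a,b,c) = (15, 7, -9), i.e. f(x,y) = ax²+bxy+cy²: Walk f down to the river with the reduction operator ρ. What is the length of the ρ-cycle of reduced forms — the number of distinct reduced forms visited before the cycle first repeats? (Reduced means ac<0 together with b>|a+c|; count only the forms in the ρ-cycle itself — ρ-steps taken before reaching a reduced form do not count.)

D = 589, ⌊√D⌋ = 24
river: ρ → (-9,11,13)
river: ρ → (13,15,-7)
river: ρ → (-7,13,15)
river: ρ → (15,17,-5)
river: ρ → (-5,23,3)
river: ρ → (3,19,-19)
river: ρ → (-19,19,3)
river: ρ → (3,23,-5)
river: ρ → (-5,17,15)
river: ρ → (15,13,-7)
river: ρ → (-7,15,13)
river: ρ → (13,11,-9)
river: ρ → (-9,7,15)
river: ρ → (15,23,-1)
river: ρ → (-1,23,15)
river: ρ → (15,7,-9)
ρ-cycle length = 16 (tail of 0 descent steps not counted)

16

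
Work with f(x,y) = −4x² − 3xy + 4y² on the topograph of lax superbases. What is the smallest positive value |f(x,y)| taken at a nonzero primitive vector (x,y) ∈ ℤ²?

descent: ρ → (4,3,-4)  [lands on river]
river: ρ → (-4,5,3)
river: ρ → (3,7,-2)
river: ρ → (-2,5,6)
river: ρ → (6,7,-1)
river: ρ → (-1,7,6)
river: ρ → (6,5,-2)
river: ρ → (-2,7,3)
river: ρ → (3,5,-4)
river: ρ → (-4,3,4)
river: ρ → (4,5,-3)
river: ρ → (-3,7,2)
river: ρ → (2,5,-6)
river: ρ → (-6,7,1)
river: ρ → (1,7,-6)
river: ρ → (-6,5,2)
river: ρ → (2,7,-3)
river: ρ → (-3,5,4)
closes: descent 1, river 18
min |a| on river = 1

1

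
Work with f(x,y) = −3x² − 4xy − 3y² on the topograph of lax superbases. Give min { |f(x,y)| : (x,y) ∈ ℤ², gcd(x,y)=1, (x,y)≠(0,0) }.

translate: b→-2 (≡4 mod 6), so (3,4,3)→(3,-2,2)
flip: (3,-2,2)→(2,2,3)
reduced (well bottom): (2,2,3) with a≤c, −a<b≤a
well minimum |f| = |-2| = 2 (negative-definite)

2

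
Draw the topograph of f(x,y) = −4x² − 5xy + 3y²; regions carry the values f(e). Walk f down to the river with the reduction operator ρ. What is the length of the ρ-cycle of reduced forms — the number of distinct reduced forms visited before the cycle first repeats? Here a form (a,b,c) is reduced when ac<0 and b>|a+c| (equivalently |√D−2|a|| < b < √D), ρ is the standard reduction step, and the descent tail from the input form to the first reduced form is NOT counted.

D = 73, ⌊√D⌋ = 8
descent: ρ → (3,5,-4)  [lands on river]
river: ρ → (-4,3,4)
river: ρ → (4,5,-3)
river: ρ → (-3,7,2)
river: ρ → (2,5,-6)
river: ρ → (-6,7,1)
river: ρ → (1,7,-6)
river: ρ → (-6,5,2)
river: ρ → (2,7,-3)
river: ρ → (-3,5,4)
river: ρ → (4,3,-4)
river: ρ → (-4,5,3)
river: ρ → (3,7,-2)
river: ρ → (-2,5,6)
river: ρ → (6,7,-1)
river: ρ → (-1,7,6)
river: ρ → (6,5,-2)
river: ρ → (-2,7,3)
ρ-cycle length = 18 (tail of 1 descent step not counted)

18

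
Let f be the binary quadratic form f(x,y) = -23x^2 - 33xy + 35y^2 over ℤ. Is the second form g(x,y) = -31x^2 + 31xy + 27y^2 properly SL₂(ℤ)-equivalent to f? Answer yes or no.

D₁ = 4309, D₂ = 4309
river cycle of f (length 36): (35, 33, -23), (-23, 59, 9), (9, 49, -53), (-53, 57, 5), (5, 63, -17), (-17, 39, 41), (41, 43, -15), (-15, 47, 35), (35, 23, -27), (-27, 31, 31), … (26 more)
river cycle of g (length 36): (27, 23, -35), (-35, 47, 15), (15, 43, -41), (-41, 39, 17), (17, 63, -5), (-5, 57, 53), (53, 49, -9), (-9, 59, 23), (23, 33, -35), (-35, 37, 21), … (26 more)
cycles differ ⇒ inequivalent

no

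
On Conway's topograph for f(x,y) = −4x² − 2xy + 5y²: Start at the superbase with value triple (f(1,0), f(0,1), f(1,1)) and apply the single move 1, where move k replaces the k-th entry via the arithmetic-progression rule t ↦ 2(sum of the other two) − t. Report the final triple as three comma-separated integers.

start (-4,5,-1) = (f(1,0),f(0,1),f(1,1))
replace slot 1: 2·(5+(-1)) − (-4) = 12 → (12,5,-1)

12,5,-1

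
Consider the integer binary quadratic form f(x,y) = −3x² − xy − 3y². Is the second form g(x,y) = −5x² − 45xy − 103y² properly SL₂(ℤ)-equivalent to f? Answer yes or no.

D₁ = -35, D₂ = -35
f is negative-definite; reduce −f:
−f: reduced (well bottom): (3,1,3) with a≤c, −a<b≤a
flip sign back: reduced form of f is (-3,-1,-3)
g is negative-definite; reduce −g:
−g: translate: b→5 (≡45 mod 10), so (5,45,103)→(5,5,3)
−g: flip: (5,5,3)→(3,-5,5)
−g: translate: b→1 (≡-5 mod 6), so (3,-5,5)→(3,1,3)
−g: reduced (well bottom): (3,1,3) with a≤c, −a<b≤a
flip sign back: reduced form of g is (-3,-1,-3)
reduced forms (-3, -1, -3) vs (-3, -1, -3) ⇒ equivalent

yes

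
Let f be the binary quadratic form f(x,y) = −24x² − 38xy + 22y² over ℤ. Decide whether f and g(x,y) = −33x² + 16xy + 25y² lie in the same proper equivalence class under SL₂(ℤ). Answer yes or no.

D₁ = 3556, D₂ = 3556
river cycle of f (length 42): (22, 38, -24), (-24, 58, 2), (2, 58, -24), (-24, 38, 22), (22, 50, -12), (-12, 46, 30), (30, 14, -28), (-28, 42, 16), (16, 54, -10), (-10, 46, 36), … (32 more)
river cycle of g (length 42): (25, 34, -24), (-24, 14, 35), (35, 56, -3), (-3, 58, 16), (16, 38, -33), (-33, 28, 21), (21, 56, -5), (-5, 54, 32), (32, 10, -27), (-27, 44, 15), … (32 more)
cycles differ ⇒ inequivalent

no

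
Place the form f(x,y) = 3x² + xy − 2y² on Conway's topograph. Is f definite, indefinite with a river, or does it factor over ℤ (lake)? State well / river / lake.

D = b²−4ac = 1² − 4·3·(-2) = 25
D = 5² is a perfect square ⇒ form factors over ℤ ⇒ lakes

lake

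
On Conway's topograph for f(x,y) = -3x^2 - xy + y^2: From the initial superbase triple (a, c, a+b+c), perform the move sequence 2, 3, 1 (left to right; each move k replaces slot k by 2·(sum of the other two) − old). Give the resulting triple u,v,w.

start (-3,1,-3) = (f(1,0),f(0,1),f(1,1))
replace slot 2: 2·((-3)+(-3)) − 1 = -13 → (-3,-13,-3)
replace slot 3: 2·((-3)+(-13)) − (-3) = -29 → (-3,-13,-29)
replace slot 1: 2·((-13)+(-29)) − (-3) = -81 → (-81,-13,-29)

-81,-13,-29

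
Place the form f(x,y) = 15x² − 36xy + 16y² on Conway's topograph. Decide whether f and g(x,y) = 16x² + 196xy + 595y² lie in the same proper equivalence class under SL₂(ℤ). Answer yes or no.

D₁ = 336, D₂ = 336
river cycle of f (length 4): (-5, 16, 4), (4, 16, -5), (-5, 14, 7), (7, 14, -5)
river cycle of g (length 4): (-5, 16, 4), (4, 16, -5), (-5, 14, 7), (7, 14, -5)
cycles coincide ⇒ equivalent

yes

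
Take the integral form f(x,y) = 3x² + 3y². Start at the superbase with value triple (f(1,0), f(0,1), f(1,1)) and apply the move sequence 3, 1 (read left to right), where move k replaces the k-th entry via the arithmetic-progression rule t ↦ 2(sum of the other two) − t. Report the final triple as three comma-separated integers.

start (3,3,6) = (f(1,0),f(0,1),f(1,1))
replace slot 3: 2·(3+3) − 6 = 6 → (3,3,6)
replace slot 1: 2·(3+6) − 3 = 15 → (15,3,6)

15,3,6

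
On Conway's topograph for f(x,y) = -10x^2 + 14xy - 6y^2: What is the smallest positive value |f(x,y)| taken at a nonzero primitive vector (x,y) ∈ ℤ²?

translate: b→6 (≡-14 mod 20), so (10,-14,6)→(10,6,2)
flip: (10,6,2)→(2,-6,10)
translate: b→2 (≡-6 mod 4), so (2,-6,10)→(2,2,6)
reduced (well bottom): (2,2,6) with a≤c, −a<b≤a
well minimum |f| = |-2| = 2 (negative-definite)

2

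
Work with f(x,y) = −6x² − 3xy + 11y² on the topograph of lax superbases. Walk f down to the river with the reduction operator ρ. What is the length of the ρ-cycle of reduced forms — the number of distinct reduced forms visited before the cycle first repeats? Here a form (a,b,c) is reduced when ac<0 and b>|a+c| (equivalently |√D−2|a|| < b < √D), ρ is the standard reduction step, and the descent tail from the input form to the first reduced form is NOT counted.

D = 273, ⌊√D⌋ = 16
descent: ρ → (11,3,-6)
descent: ρ → (-6,9,8)  [lands on river]
river: ρ → (8,7,-7)
river: ρ → (-7,7,8)
river: ρ → (8,9,-6)
river: ρ → (-6,15,2)
river: ρ → (2,13,-13)
river: ρ → (-13,13,2)
river: ρ → (2,15,-6)
ρ-cycle length = 8 (tail of 2 descent steps not counted)

8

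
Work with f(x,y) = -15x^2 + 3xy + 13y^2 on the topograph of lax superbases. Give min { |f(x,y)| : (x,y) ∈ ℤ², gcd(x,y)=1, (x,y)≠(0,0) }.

river: ρ → (13,23,-5)
river: ρ → (-5,27,3)
river: ρ → (3,27,-5)
river: ρ → (-5,23,13)
river: ρ → (13,3,-15)
river: ρ → (-15,27,1)
river: ρ → (1,27,-15)
river: ρ → (-15,3,13)
closes: descent 0, river 8
min |a| on river = 1

1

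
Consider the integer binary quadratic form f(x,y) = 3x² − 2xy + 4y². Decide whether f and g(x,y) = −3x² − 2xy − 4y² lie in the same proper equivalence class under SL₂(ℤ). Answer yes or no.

D₁ = -44, D₂ = -44
f: reduced (well bottom): (3,-2,4) with a≤c, −a<b≤a
g is negative-definite; reduce −g:
−g: reduced (well bottom): (3,2,4) with a≤c, −a<b≤a
flip sign back: reduced form of g is (-3,-2,-4)
reduced forms (3, -2, 4) vs (-3, -2, -4) ⇒ inequivalent

no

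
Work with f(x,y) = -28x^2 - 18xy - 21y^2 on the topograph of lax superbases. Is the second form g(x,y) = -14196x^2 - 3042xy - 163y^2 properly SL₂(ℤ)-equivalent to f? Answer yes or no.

D₁ = -2028, D₂ = -2028
f is negative-definite; reduce −f:
−f: flip: (28,18,21)→(21,-18,28)
−f: reduced (well bottom): (21,-18,28) with a≤c, −a<b≤a
flip sign back: reduced form of f is (-21,18,-28)
g is negative-definite; reduce −g:
−g: flip: (14196,3042,163)→(163,-3042,14196)
−g: translate: b→-108 (≡-3042 mod 326), so (163,-3042,14196)→(163,-108,21)
−g: flip: (163,-108,21)→(21,108,163)
−g: translate: b→-18 (≡108 mod 42), so (21,108,163)→(21,-18,28)
−g: reduced (well bottom): (21,-18,28) with a≤c, −a<b≤a
flip sign back: reduced form of g is (-21,18,-28)
reduced forms (-21, 18, -28) vs (-21, 18, -28) ⇒ equivalent

yes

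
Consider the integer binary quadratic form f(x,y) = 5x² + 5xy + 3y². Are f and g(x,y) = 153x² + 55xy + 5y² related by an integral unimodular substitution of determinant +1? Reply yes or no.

D₁ = -35, D₂ = -35
f: flip: (5,5,3)→(3,-5,5)
f: translate: b→1 (≡-5 mod 6), so (3,-5,5)→(3,1,3)
f: reduced (well bottom): (3,1,3) with a≤c, −a<b≤a
g: flip: (153,55,5)→(5,-55,153)
g: translate: b→5 (≡-55 mod 10), so (5,-55,153)→(5,5,3)
g: flip: (5,5,3)→(3,-5,5)
g: translate: b→1 (≡-5 mod 6), so (3,-5,5)→(3,1,3)
g: reduced (well bottom): (3,1,3) with a≤c, −a<b≤a
reduced forms (3, 1, 3) vs (3, 1, 3) ⇒ equivalent

yes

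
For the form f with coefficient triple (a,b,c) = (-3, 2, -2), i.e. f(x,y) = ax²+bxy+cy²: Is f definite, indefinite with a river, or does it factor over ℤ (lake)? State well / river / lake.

D = b²−4ac = 2² − 4·(-3)·(-2) = -20
D < 0 ⇒ definite ⇒ every region one sign ⇒ single well

well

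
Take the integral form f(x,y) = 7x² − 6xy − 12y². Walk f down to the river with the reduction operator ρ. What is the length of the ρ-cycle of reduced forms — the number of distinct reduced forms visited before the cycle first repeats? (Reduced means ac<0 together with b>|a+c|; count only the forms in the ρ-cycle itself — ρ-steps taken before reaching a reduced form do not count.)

D = 372, ⌊√D⌋ = 19
descent: ρ → (-12,6,7)  [lands on river]
river: ρ → (7,8,-11)
river: ρ → (-11,14,4)
river: ρ → (4,18,-3)
river: ρ → (-3,18,4)
river: ρ → (4,14,-11)
river: ρ → (-11,8,7)
river: ρ → (7,6,-12)
river: ρ → (-12,18,1)
river: ρ → (1,18,-12)
ρ-cycle length = 10 (tail of 1 descent step not counted)

10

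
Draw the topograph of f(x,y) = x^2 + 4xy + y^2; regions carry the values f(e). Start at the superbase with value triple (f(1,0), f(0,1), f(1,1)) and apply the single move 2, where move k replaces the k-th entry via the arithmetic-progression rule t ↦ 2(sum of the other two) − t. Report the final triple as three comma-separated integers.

start (1,1,6) = (f(1,0),f(0,1),f(1,1))
replace slot 2: 2·(1+6) − 1 = 13 → (1,13,6)

1,13,6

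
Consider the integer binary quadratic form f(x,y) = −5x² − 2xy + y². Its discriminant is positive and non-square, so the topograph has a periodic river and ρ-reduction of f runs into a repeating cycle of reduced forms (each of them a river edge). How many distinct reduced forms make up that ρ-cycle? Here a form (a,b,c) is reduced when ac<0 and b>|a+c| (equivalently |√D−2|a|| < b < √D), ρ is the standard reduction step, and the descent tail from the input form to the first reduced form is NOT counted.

D = 24, ⌊√D⌋ = 4
descent: ρ → (1,4,-2)  [lands on river]
river: ρ → (-2,4,1)
ρ-cycle length = 2 (tail of 1 descent step not counted)

2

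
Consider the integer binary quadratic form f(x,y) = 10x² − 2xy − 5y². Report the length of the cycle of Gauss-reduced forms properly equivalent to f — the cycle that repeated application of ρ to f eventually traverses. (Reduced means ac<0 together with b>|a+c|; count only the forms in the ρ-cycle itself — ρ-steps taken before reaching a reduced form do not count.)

D = 204, ⌊√D⌋ = 14
descent: ρ → (-5,12,3)  [lands on river]
river: ρ → (3,12,-5)
river: ρ → (-5,8,7)
river: ρ → (7,6,-6)
river: ρ → (-6,6,7)
river: ρ → (7,8,-5)
ρ-cycle length = 6 (tail of 1 descent step not counted)

6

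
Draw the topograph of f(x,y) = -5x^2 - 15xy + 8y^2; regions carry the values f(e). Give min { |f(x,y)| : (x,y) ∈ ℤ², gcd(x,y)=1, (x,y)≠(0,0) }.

descent: ρ → (8,15,-5)  [lands on river]
river: ρ → (-5,15,8)
river: ρ → (8,17,-3)
river: ρ → (-3,19,2)
river: ρ → (2,17,-12)
river: ρ → (-12,7,7)
river: ρ → (7,7,-12)
river: ρ → (-12,17,2)
river: ρ → (2,19,-3)
river: ρ → (-3,17,8)
closes: descent 1, river 10
min |a| on river = 2

2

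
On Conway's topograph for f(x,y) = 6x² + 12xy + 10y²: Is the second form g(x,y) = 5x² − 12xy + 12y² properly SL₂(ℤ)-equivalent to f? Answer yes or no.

D₁ = -96, D₂ = -96
f: translate: b→0 (≡12 mod 12), so (6,12,10)→(6,0,4)
f: flip: (6,0,4)→(4,0,6)
f: reduced (well bottom): (4,0,6) with a≤c, −a<b≤a
g: translate: b→-2 (≡-12 mod 10), so (5,-12,12)→(5,-2,5)
g: flip: (5,-2,5)→(5,2,5)
g: reduced (well bottom): (5,2,5) with a≤c, −a<b≤a
reduced forms (4, 0, 6) vs (5, 2, 5) ⇒ inequivalent

no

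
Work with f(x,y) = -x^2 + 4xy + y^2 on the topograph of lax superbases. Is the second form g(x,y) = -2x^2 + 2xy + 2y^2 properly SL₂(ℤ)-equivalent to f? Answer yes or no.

D₁ = 20, D₂ = 20
river cycle of f (length 2): (1, 4, -1), (-1, 4, 1)
river cycle of g (length 2): (2, 2, -2), (-2, 2, 2)
cycles differ ⇒ inequivalent

no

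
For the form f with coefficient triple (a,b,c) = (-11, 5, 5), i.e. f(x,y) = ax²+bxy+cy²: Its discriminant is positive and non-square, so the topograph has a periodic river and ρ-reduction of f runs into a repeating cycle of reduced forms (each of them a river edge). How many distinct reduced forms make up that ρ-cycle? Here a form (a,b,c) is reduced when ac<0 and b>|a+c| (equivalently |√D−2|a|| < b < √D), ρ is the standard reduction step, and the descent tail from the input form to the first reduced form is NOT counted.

D = 245, ⌊√D⌋ = 15
descent: ρ → (5,15,-1)  [lands on river]
river: ρ → (-1,15,5)
ρ-cycle length = 2 (tail of 1 descent step not counted)

2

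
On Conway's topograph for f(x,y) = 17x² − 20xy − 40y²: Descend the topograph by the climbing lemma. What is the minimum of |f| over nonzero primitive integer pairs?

descent: ρ → (-40,20,17)
descent: ρ → (17,48,-12)  [lands on river]
river: ρ → (-12,48,17)
river: ρ → (17,54,-3)
river: ρ → (-3,54,17)
closes: descent 2, river 4
min |a| on river = 3

3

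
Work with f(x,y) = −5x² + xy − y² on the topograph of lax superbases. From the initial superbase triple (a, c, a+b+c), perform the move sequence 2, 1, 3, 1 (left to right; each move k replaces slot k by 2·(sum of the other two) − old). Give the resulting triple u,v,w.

start (-5,-1,-5) = (f(1,0),f(0,1),f(1,1))
replace slot 2: 2·((-5)+(-5)) − (-1) = -19 → (-5,-19,-5)
replace slot 1: 2·((-19)+(-5)) − (-5) = -43 → (-43,-19,-5)
replace slot 3: 2·((-43)+(-19)) − (-5) = -119 → (-43,-19,-119)
replace slot 1: 2·((-19)+(-119)) − (-43) = -233 → (-233,-19,-119)

-233,-19,-119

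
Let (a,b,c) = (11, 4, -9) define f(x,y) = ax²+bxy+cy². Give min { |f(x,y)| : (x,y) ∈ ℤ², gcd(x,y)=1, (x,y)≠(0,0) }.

river: ρ → (-9,14,6)
river: ρ → (6,10,-13)
river: ρ → (-13,16,3)
river: ρ → (3,20,-1)
river: ρ → (-1,20,3)
river: ρ → (3,16,-13)
river: ρ → (-13,10,6)
river: ρ → (6,14,-9)
river: ρ → (-9,4,11)
river: ρ → (11,18,-2)
river: ρ → (-2,18,11)
river: ρ → (11,4,-9)
closes: descent 0, river 12
min |a| on river = 1

1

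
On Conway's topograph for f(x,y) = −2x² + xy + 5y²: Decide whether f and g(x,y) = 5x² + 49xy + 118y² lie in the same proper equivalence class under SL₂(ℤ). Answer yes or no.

D₁ = 41, D₂ = 41
river cycle of f (length 10): (-2, 5, 2), (2, 3, -4), (-4, 5, 1), (1, 5, -4), (-4, 3, 2), (2, 5, -2), (-2, 3, 4), (4, 5, -1), (-1, 5, 4), (4, 3, -2)
river cycle of g (length 10): (-2, 5, 2), (2, 3, -4), (-4, 5, 1), (1, 5, -4), (-4, 3, 2), (2, 5, -2), (-2, 3, 4), (4, 5, -1), (-1, 5, 4), (4, 3, -2)
cycles coincide ⇒ equivalent

yes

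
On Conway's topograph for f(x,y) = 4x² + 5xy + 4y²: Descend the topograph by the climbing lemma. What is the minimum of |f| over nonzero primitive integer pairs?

translate: b→-3 (≡5 mod 8), so (4,5,4)→(4,-3,3)
flip: (4,-3,3)→(3,3,4)
reduced (well bottom): (3,3,4) with a≤c, −a<b≤a
well minimum = a = 3

3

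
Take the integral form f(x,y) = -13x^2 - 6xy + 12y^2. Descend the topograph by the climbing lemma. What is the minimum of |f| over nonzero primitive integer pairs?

descent: ρ → (12,6,-13)  [lands on river]
river: ρ → (-13,20,5)
river: ρ → (5,20,-13)
river: ρ → (-13,6,12)
river: ρ → (12,18,-7)
river: ρ → (-7,24,3)
river: ρ → (3,24,-7)
river: ρ → (-7,18,12)
closes: descent 1, river 8
min |a| on river = 3

3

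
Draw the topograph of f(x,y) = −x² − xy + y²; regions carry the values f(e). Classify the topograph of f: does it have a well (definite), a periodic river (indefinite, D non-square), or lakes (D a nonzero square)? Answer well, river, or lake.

D = b²−4ac = (-1)² − 4·(-1)·1 = 5
D > 0 non-square ⇒ indefinite ⇒ periodic river

river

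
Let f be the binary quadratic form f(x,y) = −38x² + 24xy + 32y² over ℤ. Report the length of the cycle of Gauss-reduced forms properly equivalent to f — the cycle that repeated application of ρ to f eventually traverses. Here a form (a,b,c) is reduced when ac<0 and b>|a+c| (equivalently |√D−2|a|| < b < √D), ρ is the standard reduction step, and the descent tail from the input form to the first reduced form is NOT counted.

D = 5440, ⌊√D⌋ = 73
river: ρ → (32,40,-30)
river: ρ → (-30,20,42)
river: ρ → (42,64,-8)
river: ρ → (-8,64,42)
river: ρ → (42,20,-30)
river: ρ → (-30,40,32)
river: ρ → (32,24,-38)
river: ρ → (-38,52,18)
river: ρ → (18,56,-32)
river: ρ → (-32,72,2)
river: ρ → (2,72,-32)
river: ρ → (-32,56,18)
river: ρ → (18,52,-38)
river: ρ → (-38,24,32)
ρ-cycle length = 14 (tail of 0 descent steps not counted)

14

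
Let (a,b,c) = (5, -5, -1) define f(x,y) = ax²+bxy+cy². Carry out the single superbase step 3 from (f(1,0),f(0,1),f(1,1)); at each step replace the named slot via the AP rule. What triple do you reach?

start (5,-1,-1) = (f(1,0),f(0,1),f(1,1))
replace slot 3: 2·(5+(-1)) − (-1) = 9 → (5,-1,9)

5,-1,9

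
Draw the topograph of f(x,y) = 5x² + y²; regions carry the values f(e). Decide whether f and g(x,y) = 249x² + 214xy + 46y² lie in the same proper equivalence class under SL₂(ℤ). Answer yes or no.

D₁ = -20, D₂ = -20
f: flip: (5,0,1)→(1,0,5)
f: reduced (well bottom): (1,0,5) with a≤c, −a<b≤a
g: flip: (249,214,46)→(46,-214,249)
g: translate: b→-30 (≡-214 mod 92), so (46,-214,249)→(46,-30,5)
g: flip: (46,-30,5)→(5,30,46)
g: translate: b→0 (≡30 mod 10), so (5,30,46)→(5,0,1)
g: flip: (5,0,1)→(1,0,5)
g: reduced (well bottom): (1,0,5) with a≤c, −a<b≤a
reduced forms (1, 0, 5) vs (1, 0, 5) ⇒ equivalent

yes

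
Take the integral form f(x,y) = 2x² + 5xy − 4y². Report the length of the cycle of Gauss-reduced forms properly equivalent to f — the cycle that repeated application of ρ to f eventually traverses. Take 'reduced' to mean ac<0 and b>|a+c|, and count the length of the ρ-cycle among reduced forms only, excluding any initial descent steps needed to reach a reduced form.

D = 57, ⌊√D⌋ = 7
river: ρ → (-4,3,3)
river: ρ → (3,3,-4)
river: ρ → (-4,5,2)
river: ρ → (2,7,-1)
river: ρ → (-1,7,2)
river: ρ → (2,5,-4)
ρ-cycle length = 6 (tail of 0 descent steps not counted)

6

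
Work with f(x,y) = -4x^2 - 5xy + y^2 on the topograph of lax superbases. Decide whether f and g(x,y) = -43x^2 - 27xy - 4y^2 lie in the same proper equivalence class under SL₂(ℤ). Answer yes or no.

D₁ = 41, D₂ = 41
river cycle of f (length 10): (1, 5, -4), (-4, 3, 2), (2, 5, -2), (-2, 3, 4), (4, 5, -1), (-1, 5, 4), (4, 3, -2), (-2, 5, 2), (2, 3, -4), (-4, 5, 1)
river cycle of g (length 10): (-4, 3, 2), (2, 5, -2), (-2, 3, 4), (4, 5, -1), (-1, 5, 4), (4, 3, -2), (-2, 5, 2), (2, 3, -4), (-4, 5, 1), (1, 5, -4)
cycles coincide ⇒ equivalent

yes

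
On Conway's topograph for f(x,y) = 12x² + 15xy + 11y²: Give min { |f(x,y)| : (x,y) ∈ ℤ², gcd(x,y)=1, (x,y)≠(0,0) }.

translate: b→-9 (≡15 mod 24), so (12,15,11)→(12,-9,8)
flip: (12,-9,8)→(8,9,12)
translate: b→-7 (≡9 mod 16), so (8,9,12)→(8,-7,11)
reduced (well bottom): (8,-7,11) with a≤c, −a<b≤a
well minimum = a = 8

8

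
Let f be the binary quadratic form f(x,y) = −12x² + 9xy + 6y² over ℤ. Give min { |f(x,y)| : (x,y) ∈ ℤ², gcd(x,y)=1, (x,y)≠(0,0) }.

river: ρ → (6,15,-6)
river: ρ → (-6,9,12)
river: ρ → (12,15,-3)
river: ρ → (-3,15,12)
river: ρ → (12,9,-6)
river: ρ → (-6,15,6)
river: ρ → (6,9,-12)
river: ρ → (-12,15,3)
river: ρ → (3,15,-12)
river: ρ → (-12,9,6)
closes: descent 0, river 10
min |a| on river = 3

3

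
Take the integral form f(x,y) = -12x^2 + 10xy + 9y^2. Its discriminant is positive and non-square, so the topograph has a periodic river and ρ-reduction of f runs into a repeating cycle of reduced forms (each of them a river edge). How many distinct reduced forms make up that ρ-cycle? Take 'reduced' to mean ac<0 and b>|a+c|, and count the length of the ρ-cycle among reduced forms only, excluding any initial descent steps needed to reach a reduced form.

D = 532, ⌊√D⌋ = 23
river: ρ → (9,8,-13)
river: ρ → (-13,18,4)
river: ρ → (4,22,-3)
river: ρ → (-3,20,11)
river: ρ → (11,2,-12)
river: ρ → (-12,22,1)
river: ρ → (1,22,-12)
river: ρ → (-12,2,11)
river: ρ → (11,20,-3)
river: ρ → (-3,22,4)
river: ρ → (4,18,-13)
river: ρ → (-13,8,9)
river: ρ → (9,10,-12)
river: ρ → (-12,14,7)
river: ρ → (7,14,-12)
river: ρ → (-12,10,9)
ρ-cycle length = 16 (tail of 0 descent steps not counted)

16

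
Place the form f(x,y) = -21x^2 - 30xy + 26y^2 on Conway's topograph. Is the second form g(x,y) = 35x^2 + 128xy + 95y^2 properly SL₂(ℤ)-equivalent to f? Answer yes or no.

D₁ = 3084, D₂ = 3084
river cycle of f (length 22): (26, 30, -21), (-21, 54, 2), (2, 54, -21), (-21, 30, 26), (26, 22, -25), (-25, 28, 23), (23, 18, -30), (-30, 42, 11), (11, 46, -22), (-22, 42, 15), … (12 more)
river cycle of g (length 22): (2, 54, -21), (-21, 30, 26), (26, 22, -25), (-25, 28, 23), (23, 18, -30), (-30, 42, 11), (11, 46, -22), (-22, 42, 15), (15, 48, -13), (-13, 30, 42), … (12 more)
cycles coincide ⇒ equivalent

yes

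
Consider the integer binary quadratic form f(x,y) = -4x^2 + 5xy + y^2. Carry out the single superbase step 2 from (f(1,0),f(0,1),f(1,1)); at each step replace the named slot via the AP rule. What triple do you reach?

start (-4,1,2) = (f(1,0),f(0,1),f(1,1))
replace slot 2: 2·((-4)+2) − 1 = -5 → (-4,-5,2)

-4,-5,2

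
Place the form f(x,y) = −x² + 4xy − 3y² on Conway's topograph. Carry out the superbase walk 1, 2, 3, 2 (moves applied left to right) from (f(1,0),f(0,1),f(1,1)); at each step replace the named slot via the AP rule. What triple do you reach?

start (-1,-3,0) = (f(1,0),f(0,1),f(1,1))
replace slot 1: 2·((-3)+0) − (-1) = -5 → (-5,-3,0)
replace slot 2: 2·((-5)+0) − (-3) = -7 → (-5,-7,0)
replace slot 3: 2·((-5)+(-7)) − 0 = -24 → (-5,-7,-24)
replace slot 2: 2·((-5)+(-24)) − (-7) = -51 → (-5,-51,-24)

-5,-51,-24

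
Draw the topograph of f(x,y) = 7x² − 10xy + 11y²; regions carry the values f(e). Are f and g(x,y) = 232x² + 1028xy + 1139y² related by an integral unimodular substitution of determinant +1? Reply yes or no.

D₁ = -208, D₂ = -208
f: translate: b→4 (≡-10 mod 14), so (7,-10,11)→(7,4,8)
f: reduced (well bottom): (7,4,8) with a≤c, −a<b≤a
g: translate: b→100 (≡1028 mod 464), so (232,1028,1139)→(232,100,11)
g: flip: (232,100,11)→(11,-100,232)
g: translate: b→10 (≡-100 mod 22), so (11,-100,232)→(11,10,7)
g: flip: (11,10,7)→(7,-10,11)
g: translate: b→4 (≡-10 mod 14), so (7,-10,11)→(7,4,8)
g: reduced (well bottom): (7,4,8) with a≤c, −a<b≤a
reduced forms (7, 4, 8) vs (7, 4, 8) ⇒ equivalent

yes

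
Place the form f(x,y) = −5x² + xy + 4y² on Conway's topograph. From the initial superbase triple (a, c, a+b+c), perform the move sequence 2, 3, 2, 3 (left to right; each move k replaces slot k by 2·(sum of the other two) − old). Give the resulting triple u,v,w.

start (-5,4,0) = (f(1,0),f(0,1),f(1,1))
replace slot 2: 2·((-5)+0) − 4 = -14 → (-5,-14,0)
replace slot 3: 2·((-5)+(-14)) − 0 = -38 → (-5,-14,-38)
replace slot 2: 2·((-5)+(-38)) − (-14) = -72 → (-5,-72,-38)
replace slot 3: 2·((-5)+(-72)) − (-38) = -116 → (-5,-72,-116)

-5,-72,-116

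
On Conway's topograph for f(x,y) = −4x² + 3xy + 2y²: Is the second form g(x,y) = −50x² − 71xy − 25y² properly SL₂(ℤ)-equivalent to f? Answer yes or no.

D₁ = 41, D₂ = 41
river cycle of f (length 10): (2, 5, -2), (-2, 3, 4), (4, 5, -1), (-1, 5, 4), (4, 3, -2), (-2, 5, 2), (2, 3, -4), (-4, 5, 1), (1, 5, -4), (-4, 3, 2)
river cycle of g (length 10): (-4, 3, 2), (2, 5, -2), (-2, 3, 4), (4, 5, -1), (-1, 5, 4), (4, 3, -2), (-2, 5, 2), (2, 3, -4), (-4, 5, 1), (1, 5, -4)
cycles coincide ⇒ equivalent

yes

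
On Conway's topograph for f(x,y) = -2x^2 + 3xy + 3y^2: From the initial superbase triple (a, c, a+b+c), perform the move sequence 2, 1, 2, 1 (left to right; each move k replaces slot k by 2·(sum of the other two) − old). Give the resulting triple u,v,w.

start (-2,3,4) = (f(1,0),f(0,1),f(1,1))
replace slot 2: 2·((-2)+4) − 3 = 1 → (-2,1,4)
replace slot 1: 2·(1+4) − (-2) = 12 → (12,1,4)
replace slot 2: 2·(12+4) − 1 = 31 → (12,31,4)
replace slot 1: 2·(31+4) − 12 = 58 → (58,31,4)

58,31,4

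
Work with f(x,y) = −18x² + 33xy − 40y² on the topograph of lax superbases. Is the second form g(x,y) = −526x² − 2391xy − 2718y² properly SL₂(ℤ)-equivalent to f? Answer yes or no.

D₁ = -1791, D₂ = -1791
f is negative-definite; reduce −f:
−f: translate: b→3 (≡-33 mod 36), so (18,-33,40)→(18,3,25)
−f: reduced (well bottom): (18,3,25) with a≤c, −a<b≤a
flip sign back: reduced form of f is (-18,-3,-25)
g is negative-definite; reduce −g:
−g: translate: b→287 (≡2391 mod 1052), so (526,2391,2718)→(526,287,40)
−g: flip: (526,287,40)→(40,-287,526)
−g: translate: b→33 (≡-287 mod 80), so (40,-287,526)→(40,33,18)
−g: flip: (40,33,18)→(18,-33,40)
−g: translate: b→3 (≡-33 mod 36), so (18,-33,40)→(18,3,25)
−g: reduced (well bottom): (18,3,25) with a≤c, −a<b≤a
flip sign back: reduced form of g is (-18,-3,-25)
reduced forms (-18, -3, -25) vs (-18, -3, -25) ⇒ equivalent

yes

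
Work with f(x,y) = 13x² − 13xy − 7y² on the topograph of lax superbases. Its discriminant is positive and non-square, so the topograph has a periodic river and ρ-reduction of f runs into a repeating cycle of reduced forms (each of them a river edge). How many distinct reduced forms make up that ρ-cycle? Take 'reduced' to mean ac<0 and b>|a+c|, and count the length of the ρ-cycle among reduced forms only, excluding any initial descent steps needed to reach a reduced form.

D = 533, ⌊√D⌋ = 23
descent: ρ → (-7,13,13)  [lands on river]
river: ρ → (13,13,-7)
river: ρ → (-7,15,11)
river: ρ → (11,7,-11)
river: ρ → (-11,15,7)
river: ρ → (7,13,-13)
river: ρ → (-13,13,7)
river: ρ → (7,15,-11)
river: ρ → (-11,7,11)
river: ρ → (11,15,-7)
ρ-cycle length = 10 (tail of 1 descent step not counted)

10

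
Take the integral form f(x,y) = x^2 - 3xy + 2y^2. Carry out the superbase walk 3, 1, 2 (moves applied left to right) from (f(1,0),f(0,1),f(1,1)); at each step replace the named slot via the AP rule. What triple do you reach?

start (1,2,0) = (f(1,0),f(0,1),f(1,1))
replace slot 3: 2·(1+2) − 0 = 6 → (1,2,6)
replace slot 1: 2·(2+6) − 1 = 15 → (15,2,6)
replace slot 2: 2·(15+6) − 2 = 40 → (15,40,6)

15,40,6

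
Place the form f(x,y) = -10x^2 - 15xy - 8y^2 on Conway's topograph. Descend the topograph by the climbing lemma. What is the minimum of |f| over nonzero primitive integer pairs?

translate: b→-5 (≡15 mod 20), so (10,15,8)→(10,-5,3)
flip: (10,-5,3)→(3,5,10)
translate: b→-1 (≡5 mod 6), so (3,5,10)→(3,-1,8)
reduced (well bottom): (3,-1,8) with a≤c, −a<b≤a
well minimum |f| = |-3| = 3 (negative-definite)

3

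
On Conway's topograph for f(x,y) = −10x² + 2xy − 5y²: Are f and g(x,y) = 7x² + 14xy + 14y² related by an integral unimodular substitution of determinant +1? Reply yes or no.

D₁ = -196, D₂ = -196
f is negative-definite; reduce −f:
−f: flip: (10,-2,5)→(5,2,10)
−f: reduced (well bottom): (5,2,10) with a≤c, −a<b≤a
flip sign back: reduced form of f is (-5,-2,-10)
g: translate: b→0 (≡14 mod 14), so (7,14,14)→(7,0,7)
g: reduced (well bottom): (7,0,7) with a≤c, −a<b≤a
reduced forms (-5, -2, -10) vs (7, 0, 7) ⇒ inequivalent

no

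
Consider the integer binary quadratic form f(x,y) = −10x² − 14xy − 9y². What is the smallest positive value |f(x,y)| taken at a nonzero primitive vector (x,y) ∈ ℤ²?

translate: b→-6 (≡14 mod 20), so (10,14,9)→(10,-6,5)
flip: (10,-6,5)→(5,6,10)
translate: b→-4 (≡6 mod 10), so (5,6,10)→(5,-4,9)
reduced (well bottom): (5,-4,9) with a≤c, −a<b≤a
well minimum |f| = |-5| = 5 (negative-definite)

5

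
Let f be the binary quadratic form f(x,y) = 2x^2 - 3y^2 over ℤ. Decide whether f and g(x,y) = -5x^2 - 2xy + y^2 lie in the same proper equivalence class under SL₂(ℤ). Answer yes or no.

D₁ = 24, D₂ = 24
river cycle of f (length 2): (2, 4, -1), (-1, 4, 2)
river cycle of g (length 2): (1, 4, -2), (-2, 4, 1)
cycles differ ⇒ inequivalent

no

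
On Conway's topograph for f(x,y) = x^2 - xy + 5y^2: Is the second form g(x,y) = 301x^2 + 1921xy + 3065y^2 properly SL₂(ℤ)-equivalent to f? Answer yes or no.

D₁ = -19, D₂ = -19
f: translate: b→1 (≡-1 mod 2), so (1,-1,5)→(1,1,5)
f: reduced (well bottom): (1,1,5) with a≤c, −a<b≤a
g: translate: b→115 (≡1921 mod 602), so (301,1921,3065)→(301,115,11)
g: flip: (301,115,11)→(11,-115,301)
g: translate: b→-5 (≡-115 mod 22), so (11,-115,301)→(11,-5,1)
g: flip: (11,-5,1)→(1,5,11)
g: translate: b→1 (≡5 mod 2), so (1,5,11)→(1,1,5)
g: reduced (well bottom): (1,1,5) with a≤c, −a<b≤a
reduced forms (1, 1, 5) vs (1, 1, 5) ⇒ equivalent

yes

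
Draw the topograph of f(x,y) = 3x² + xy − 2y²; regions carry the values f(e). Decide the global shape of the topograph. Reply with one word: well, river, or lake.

D = b²−4ac = 1² − 4·3·(-2) = 25
D = 5² is a perfect square ⇒ form factors over ℤ ⇒ lakes

lake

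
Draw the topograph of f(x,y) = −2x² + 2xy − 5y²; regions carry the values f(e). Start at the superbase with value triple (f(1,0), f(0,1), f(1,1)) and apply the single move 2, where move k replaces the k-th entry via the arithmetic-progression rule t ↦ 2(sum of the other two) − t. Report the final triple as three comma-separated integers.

start (-2,-5,-5) = (f(1,0),f(0,1),f(1,1))
replace slot 2: 2·((-2)+(-5)) − (-5) = -9 → (-2,-9,-5)

-2,-9,-5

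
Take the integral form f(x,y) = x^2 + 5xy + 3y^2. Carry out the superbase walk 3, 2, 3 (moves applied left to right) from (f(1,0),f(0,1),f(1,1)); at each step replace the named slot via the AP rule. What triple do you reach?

start (1,3,9) = (f(1,0),f(0,1),f(1,1))
replace slot 3: 2·(1+3) − 9 = -1 → (1,3,-1)
replace slot 2: 2·(1+(-1)) − 3 = -3 → (1,-3,-1)
replace slot 3: 2·(1+(-3)) − (-1) = -3 → (1,-3,-3)

1,-3,-3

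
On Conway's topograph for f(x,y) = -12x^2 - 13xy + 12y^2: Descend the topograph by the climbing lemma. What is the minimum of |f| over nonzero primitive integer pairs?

descent: ρ → (12,13,-12)  [lands on river]
river: ρ → (-12,11,13)
river: ρ → (13,15,-10)
river: ρ → (-10,25,3)
river: ρ → (3,23,-18)
river: ρ → (-18,13,8)
river: ρ → (8,19,-12)
river: ρ → (-12,5,15)
river: ρ → (15,25,-2)
river: ρ → (-2,27,2)
river: ρ → (2,25,-15)
river: ρ → (-15,5,12)
river: ρ → (12,19,-8)
river: ρ → (-8,13,18)
river: ρ → (18,23,-3)
river: ρ → (-3,25,10)
river: ρ → (10,15,-13)
river: ρ → (-13,11,12)
closes: descent 1, river 18
min |a| on river = 2

2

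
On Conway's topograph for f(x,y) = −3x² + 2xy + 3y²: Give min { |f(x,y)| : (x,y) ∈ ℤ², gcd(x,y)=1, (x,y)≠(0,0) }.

river: ρ → (3,4,-2)
river: ρ → (-2,4,3)
river: ρ → (3,2,-3)
river: ρ → (-3,4,2)
river: ρ → (2,4,-3)
river: ρ → (-3,2,3)
closes: descent 0, river 6
min |a| on river = 2

2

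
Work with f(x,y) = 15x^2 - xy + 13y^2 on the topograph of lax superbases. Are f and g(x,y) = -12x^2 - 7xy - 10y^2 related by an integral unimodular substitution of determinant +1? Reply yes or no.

D₁ = -779, D₂ = -431
discriminants differ ⇒ not SL₂(ℤ)-equivalent

no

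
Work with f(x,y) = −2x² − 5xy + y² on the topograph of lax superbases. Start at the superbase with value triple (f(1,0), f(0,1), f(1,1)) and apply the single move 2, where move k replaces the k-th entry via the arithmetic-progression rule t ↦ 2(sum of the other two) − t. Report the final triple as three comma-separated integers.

start (-2,1,-6) = (f(1,0),f(0,1),f(1,1))
replace slot 2: 2·((-2)+(-6)) − 1 = -17 → (-2,-17,-6)

-2,-17,-6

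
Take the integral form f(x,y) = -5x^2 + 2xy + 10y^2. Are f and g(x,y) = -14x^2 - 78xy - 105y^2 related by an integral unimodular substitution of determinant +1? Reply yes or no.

D₁ = 204, D₂ = 204
river cycle of f (length 6): (-5, 12, 3), (3, 12, -5), (-5, 8, 7), (7, 6, -6), (-6, 6, 7), (7, 8, -5)
river cycle of g (length 6): (3, 12, -5), (-5, 8, 7), (7, 6, -6), (-6, 6, 7), (7, 8, -5), (-5, 12, 3)
cycles coincide ⇒ equivalent

yes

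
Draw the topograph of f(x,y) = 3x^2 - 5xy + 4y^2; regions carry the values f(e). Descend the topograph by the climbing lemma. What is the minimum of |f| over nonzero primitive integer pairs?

translate: b→1 (≡-5 mod 6), so (3,-5,4)→(3,1,2)
flip: (3,1,2)→(2,-1,3)
reduced (well bottom): (2,-1,3) with a≤c, −a<b≤a
well minimum = a = 2

2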